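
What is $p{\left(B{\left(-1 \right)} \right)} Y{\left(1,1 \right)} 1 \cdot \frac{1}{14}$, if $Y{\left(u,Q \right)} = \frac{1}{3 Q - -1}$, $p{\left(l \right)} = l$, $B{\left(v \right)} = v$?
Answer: $- \frac{1}{56} \approx -0.017857$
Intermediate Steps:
$Y{\left(u,Q \right)} = \frac{1}{1 + 3 Q}$ ($Y{\left(u,Q \right)} = \frac{1}{3 Q + 1} = \frac{1}{1 + 3 Q}$)
$p{\left(B{\left(-1 \right)} \right)} Y{\left(1,1 \right)} 1 \cdot \frac{1}{14} = - \frac{1}{1 + 3 \cdot 1} \cdot 1 \cdot \frac{1}{14} = - \frac{1}{1 + 3} \cdot 1 \cdot \frac{1}{14} = - \frac{1}{4} \cdot \frac{1}{14} = \left(-1\right) \frac{1}{4} \cdot \frac{1}{14} = \left(- \frac{1}{4}\right) \frac{1}{14} = - \frac{1}{56}$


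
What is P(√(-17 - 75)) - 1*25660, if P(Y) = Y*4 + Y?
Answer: -25660 + 10*I*√23 ≈ -25660.0 + 47.958*I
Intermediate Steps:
P(Y) = 5*Y (P(Y) = 4*Y + Y = 5*Y)
P(√(-17 - 75)) - 1*25660 = 5*√(-17 - 75) - 1*25660 = 5*√(-92) - 25660 = 5*(2*I*√23) - 25660 = 10*I*√23 - 25660 = -25660 + 10*I*√23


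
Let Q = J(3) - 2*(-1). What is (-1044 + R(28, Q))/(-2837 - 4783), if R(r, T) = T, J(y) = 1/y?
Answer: 625/4572 ≈ 0.13670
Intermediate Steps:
Q = 7/3 (Q = 1/3 - 2*(-1) = ⅓ + 2 = 7/3 ≈ 2.3333)
(-1044 + R(28, Q))/(-2837 - 4783) = (-1044 + 7/3)/(-2837 - 4783) = -3125/3/(-7620) = -3125/3*(-1/7620) = 625/4572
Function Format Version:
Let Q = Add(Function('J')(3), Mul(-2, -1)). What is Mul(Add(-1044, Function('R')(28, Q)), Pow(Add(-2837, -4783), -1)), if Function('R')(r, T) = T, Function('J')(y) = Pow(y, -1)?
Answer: Rational(625, 4572) ≈ 0.13670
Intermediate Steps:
Q = Rational(7, 3) (Q = Add(Pow(3, -1), Mul(-2, -1)) = Add(Rational(1, 3), 2) = Rational(7, 3) ≈ 2.3333)
Mul(Add(-1044, Function('R')(28, Q)), Pow(Add(-2837, -4783), -1)) = Mul(Add(-1044, Rational(7, 3)), Pow(Add(-2837, -4783), -1)) = Mul(Rational(-3125, 3), Pow(-7620, -1)) = Mul(Rational(-3125, 3), Rational(-1, 7620)) = Rational(625, 4572)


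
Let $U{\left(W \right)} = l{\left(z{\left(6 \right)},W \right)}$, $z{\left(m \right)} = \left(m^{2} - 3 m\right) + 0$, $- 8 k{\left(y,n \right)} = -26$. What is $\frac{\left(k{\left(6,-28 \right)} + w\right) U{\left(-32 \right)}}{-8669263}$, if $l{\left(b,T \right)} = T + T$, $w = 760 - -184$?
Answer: $\frac{60624}{8669263} \approx 0.006993$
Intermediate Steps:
$w = 944$ ($w = 760 + 184 = 944$)
$k{\left(y,n \right)} = \frac{13}{4}$ ($k{\left(y,n \right)} = \left(- \frac{1}{8}\right) \left(-26\right) = \frac{13}{4}$)
$z{\left(m \right)} = m^{2} - 3 m$
$l{\left(b,T \right)} = 2 T$
$U{\left(W \right)} = 2 W$
$\frac{\left(k{\left(6,-28 \right)} + w\right) U{\left(-32 \right)}}{-8669263} = \frac{\left(\frac{13}{4} + 944\right) 2 \left(-32\right)}{-8669263} = \frac{3789}{4} \left(-64\right) \left(- \frac{1}{8669263}\right) = \left(-60624\right) \left(- \frac{1}{8669263}\right) = \frac{60624}{8669263}$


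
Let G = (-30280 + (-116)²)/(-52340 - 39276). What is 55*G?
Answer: 115665/11452 ≈ 10.100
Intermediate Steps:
G = 2103/11452 (G = (-30280 + 13456)/(-91616) = -16824*(-1/91616) = 2103/11452 ≈ 0.18364)
55*G = 55*(2103/11452) = 115665/11452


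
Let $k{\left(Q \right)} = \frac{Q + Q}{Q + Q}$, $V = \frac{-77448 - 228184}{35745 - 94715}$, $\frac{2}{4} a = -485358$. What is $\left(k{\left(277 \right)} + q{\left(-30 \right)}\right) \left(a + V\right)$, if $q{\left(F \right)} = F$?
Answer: $\frac{830020844876}{29485} \approx 2.8151 \cdot 10^{7}$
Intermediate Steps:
$a = -970716$ ($a = 2 \left(-485358\right) = -970716$)
$V = \frac{152816}{29485}$ ($V = - \frac{305632}{-58970} = \left(-305632\right) \left(- \frac{1}{58970}\right) = \frac{152816}{29485} \approx 5.1828$)
$k{\left(Q \right)} = 1$ ($k{\left(Q \right)} = \frac{2 Q}{2 Q} = 2 Q \frac{1}{2 Q} = 1$)
$\left(k{\left(277 \right)} + q{\left(-30 \right)}\right) \left(a + V\right) = \left(1 - 30\right) \left(-970716 + \frac{152816}{29485}\right) = \left(-29\right) \left(- \frac{28621408444}{29485}\right) = \frac{830020844876}{29485}$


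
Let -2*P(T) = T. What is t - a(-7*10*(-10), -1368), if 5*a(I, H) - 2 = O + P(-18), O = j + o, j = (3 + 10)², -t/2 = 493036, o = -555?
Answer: -985997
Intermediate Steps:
t = -986072 (t = -2*493036 = -986072)
P(T) = -T/2
j = 169 (j = 13² = 169)
O = -386 (O = 169 - 555 = -386)
a(I, H) = -75 (a(I, H) = ⅖ + (-386 - ½*(-18))/5 = ⅖ + (-386 + 9)/5 = ⅖ + (⅕)*(-377) = ⅖ - 377/5 = -75)
t - a(-7*10*(-10), -1368) = -986072 - 1*(-75) = -986072 + 75 = -985997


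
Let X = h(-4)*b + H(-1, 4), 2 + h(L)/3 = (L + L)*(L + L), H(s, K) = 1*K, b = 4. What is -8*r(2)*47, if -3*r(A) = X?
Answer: 281248/3 ≈ 93749.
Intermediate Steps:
H(s, K) = K
h(L) = -6 + 12*L**2 (h(L) = -6 + 3*((L + L)*(L + L)) = -6 + 3*((2*L)*(2*L)) = -6 + 3*(4*L**2) = -6 + 12*L**2)
X = 748 (X = (-6 + 12*(-4)**2)*4 + 4 = (-6 + 12*16)*4 + 4 = (-6 + 192)*4 + 4 = 186*4 + 4 = 744 + 4 = 748)
r(A) = -748/3 (r(A) = -1/3*748 = -748/3)
-8*r(2)*47 = -8*(-748/3)*47 = (5984/3)*47 = 281248/3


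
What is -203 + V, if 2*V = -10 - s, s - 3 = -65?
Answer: -177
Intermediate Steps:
s = -62 (s = 3 - 65 = -62)
V = 26 (V = (-10 - 1*(-62))/2 = (-10 + 62)/2 = (½)*52 = 26)
-203 + V = -203 + 26 = -177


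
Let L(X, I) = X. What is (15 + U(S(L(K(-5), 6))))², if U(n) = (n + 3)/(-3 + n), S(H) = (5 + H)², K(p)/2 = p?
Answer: 32041/121 ≈ 264.80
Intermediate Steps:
K(p) = 2*p
U(n) = (3 + n)/(-3 + n)
(15 + U(S(L(K(-5), 6))))² = (15 + (3 + (5 + 2*(-5))²)/(-3 + (5 + 2*(-5))²))² = (15 + (3 + (5 - 10)²)/(-3 + (5 - 10)²))² = (15 + (3 + (-5)²)/(-3 + (-5)²))² = (15 + (3 + 25)/(-3 + 25))² = (15 + 28/22)² = (15 + (1/22)*28)² = (15 + 14/11)² = (179/11)² = 32041/121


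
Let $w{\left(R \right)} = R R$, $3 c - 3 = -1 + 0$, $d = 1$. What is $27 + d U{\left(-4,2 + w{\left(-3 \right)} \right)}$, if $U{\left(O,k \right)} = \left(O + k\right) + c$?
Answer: $\frac{104}{3} \approx 34.667$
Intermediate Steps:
$c = \frac{2}{3}$ ($c = 1 + \frac{-1 + 0}{3} = 1 + \frac{1}{3} \left(-1\right) = 1 - \frac{1}{3} = \frac{2}{3} \approx 0.66667$)
$w{\left(R \right)} = R^{2}$
$U{\left(O,k \right)} = \frac{2}{3} + O + k$ ($U{\left(O,k \right)} = \left(O + k\right) + \frac{2}{3} = \frac{2}{3} + O + k$)
$27 + d U{\left(-4,2 + w{\left(-3 \right)} \right)} = 27 + 1 \left(\frac{2}{3} - 4 + \left(2 + \left(-3\right)^{2}\right)\right) = 27 + 1 \left(\frac{2}{3} - 4 + \left(2 + 9\right)\right) = 27 + 1 \left(\frac{2}{3} - 4 + 11\right) = 27 + 1 \cdot \frac{23}{3} = 27 + \frac{23}{3} = \frac{104}{3}$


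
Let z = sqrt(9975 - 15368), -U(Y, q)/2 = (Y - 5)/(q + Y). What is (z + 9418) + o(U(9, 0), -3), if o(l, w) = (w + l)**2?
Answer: 764083/81 + I*sqrt(5393) ≈ 9433.1 + 73.437*I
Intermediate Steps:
U(Y, q) = -2*(-5 + Y)/(Y + q) (U(Y, q) = -2*(Y - 5)/(q + Y) = -2*(-5 + Y)/(Y + q))
o(l, w) = (l + w)**2
z = I*sqrt(5393) (z = sqrt(-5393) = I*sqrt(5393) ≈ 73.437*I)
(z + 9418) + o(U(9, 0), -3) = (I*sqrt(5393) + 9418) + (2*(5 - 1*9)/(9 + 0) - 3)**2 = (9418 + I*sqrt(5393)) + (2*(5 - 9)/9 - 3)**2 = (9418 + I*sqrt(5393)) + (2*(1/9)*(-4) - 3)**2 = (9418 + I*sqrt(5393)) + (-8/9 - 3)**2 = (9418 + I*sqrt(5393)) + (-35/9)**2 = (9418 + I*sqrt(5393)) + 1225/81 = 764083/81 + I*sqrt(5393)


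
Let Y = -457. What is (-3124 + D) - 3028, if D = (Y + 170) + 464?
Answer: -5975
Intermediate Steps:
D = 177 (D = (-457 + 170) + 464 = -287 + 464 = 177)
(-3124 + D) - 3028 = (-3124 + 177) - 3028 = -2947 - 3028 = -5975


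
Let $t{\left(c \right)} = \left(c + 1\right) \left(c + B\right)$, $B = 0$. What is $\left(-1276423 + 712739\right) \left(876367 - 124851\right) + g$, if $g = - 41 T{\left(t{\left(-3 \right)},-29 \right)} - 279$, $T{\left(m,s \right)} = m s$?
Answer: $-423617538089$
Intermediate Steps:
$t{\left(c \right)} = c \left(1 + c\right)$ ($t{\left(c \right)} = \left(c + 1\right) \left(c + 0\right) = \left(1 + c\right) c = c \left(1 + c\right)$)
$g = 6855$ ($g = - 41 - 3 \left(1 - 3\right) \left(-29\right) - 279 = - 41 \left(-3\right) \left(-2\right) \left(-29\right) - 279 = - 41 \cdot 6 \left(-29\right) - 279 = \left(-41\right) \left(-174\right) - 279 = 7134 - 279 = 6855$)
$\left(-1276423 + 712739\right) \left(876367 - 124851\right) + g = \left(-1276423 + 712739\right) \left(876367 - 124851\right) + 6855 = \left(-563684\right) 751516 + 6855 = -423617544944 + 6855 = -423617538089$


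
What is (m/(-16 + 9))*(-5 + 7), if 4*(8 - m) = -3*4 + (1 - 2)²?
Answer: -43/14 ≈ -3.0714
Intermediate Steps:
m = 43/4 (m = 8 - (-3*4 + (1 - 2)²)/4 = 8 - (-12 + (-1)²)/4 = 8 - (-12 + 1)/4 = 8 - ¼*(-11) = 8 + 11/4 = 43/4 ≈ 10.750)
(m/(-16 + 9))*(-5 + 7) = (43/(4*(-16 + 9)))*(-5 + 7) = ((43/4)/(-7))*2 = ((43/4)*(-⅐))*2 = -43/28*2 = -43/14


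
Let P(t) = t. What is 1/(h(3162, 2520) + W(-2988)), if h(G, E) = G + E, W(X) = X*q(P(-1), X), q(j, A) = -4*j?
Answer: -1/6270 ≈ -0.00015949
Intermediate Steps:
W(X) = 4*X (W(X) = X*(-4*(-1)) = X*4 = 4*X)
h(G, E) = E + G
1/(h(3162, 2520) + W(-2988)) = 1/((2520 + 3162) + 4*(-2988)) = 1/(5682 - 11952) = 1/(-6270) = -1/6270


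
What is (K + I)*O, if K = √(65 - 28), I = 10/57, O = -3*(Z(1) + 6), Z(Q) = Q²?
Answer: -70/19 - 21*√37 ≈ -131.42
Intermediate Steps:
O = -21 (O = -3*(1² + 6) = -3*(1 + 6) = -3*7 = -21)
I = 10/57 (I = 10*(1/57) = 10/57 ≈ 0.17544)
K = √37 ≈ 6.0828
(K + I)*O = (√37 + 10/57)*(-21) = (10/57 + √37)*(-21) = -70/19 - 21*√37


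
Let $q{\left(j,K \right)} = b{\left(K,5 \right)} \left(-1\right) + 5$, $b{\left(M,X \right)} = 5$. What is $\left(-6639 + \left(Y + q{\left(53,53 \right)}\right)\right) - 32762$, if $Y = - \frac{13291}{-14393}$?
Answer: $- \frac{567085302}{14393} \approx -39400.0$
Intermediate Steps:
$q{\left(j,K \right)} = 0$ ($q{\left(j,K \right)} = 5 \left(-1\right) + 5 = -5 + 5 = 0$)
$Y = \frac{13291}{14393}$ ($Y = \left(-13291\right) \left(- \frac{1}{14393}\right) = \frac{13291}{14393} \approx 0.92344$)
$\left(-6639 + \left(Y + q{\left(53,53 \right)}\right)\right) - 32762 = \left(-6639 + \left(\frac{13291}{14393} + 0\right)\right) - 32762 = \left(-6639 + \frac{13291}{14393}\right) - 32762 = - \frac{95541836}{14393} - 32762 = - \frac{567085302}{14393}$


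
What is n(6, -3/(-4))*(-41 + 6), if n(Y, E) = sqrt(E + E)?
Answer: -35*sqrt(6)/2 ≈ -42.866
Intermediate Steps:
n(Y, E) = sqrt(2)*sqrt(E) (n(Y, E) = sqrt(2*E) = sqrt(2)*sqrt(E))
n(6, -3/(-4))*(-41 + 6) = (sqrt(2)*sqrt(-3/(-4)))*(-41 + 6) = (sqrt(2)*sqrt(-3*(-1/4)))*(-35) = (sqrt(2)*sqrt(3/4))*(-35) = (sqrt(2)*(sqrt(3)/2))*(-35) = (sqrt(6)/2)*(-35) = -35*sqrt(6)/2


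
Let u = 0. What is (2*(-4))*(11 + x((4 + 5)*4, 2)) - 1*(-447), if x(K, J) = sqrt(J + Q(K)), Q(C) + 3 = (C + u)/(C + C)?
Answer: 359 - 4*I*sqrt(2) ≈ 359.0 - 5.6569*I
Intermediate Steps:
Q(C) = -5/2 (Q(C) = -3 + (C + 0)/(C + C) = -3 + C/((2*C)) = -3 + C*(1/(2*C)) = -3 + 1/2 = -5/2)
x(K, J) = sqrt(-5/2 + J) (x(K, J) = sqrt(J - 5/2) = sqrt(-5/2 + J))
(2*(-4))*(11 + x((4 + 5)*4, 2)) - 1*(-447) = (2*(-4))*(11 + sqrt(-10 + 4*2)/2) - 1*(-447) = -8*(11 + sqrt(-10 + 8)/2) + 447 = -8*(11 + sqrt(-2)/2) + 447 = -8*(11 + (I*sqrt(2))/2) + 447 = -8*(11 + I*sqrt(2)/2) + 447 = (-88 - 4*I*sqrt(2)) + 447 = 359 - 4*I*sqrt(2)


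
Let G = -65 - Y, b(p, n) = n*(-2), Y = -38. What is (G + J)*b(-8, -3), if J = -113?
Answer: -840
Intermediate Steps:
b(p, n) = -2*n
G = -27 (G = -65 - 1*(-38) = -65 + 38 = -27)
(G + J)*b(-8, -3) = (-27 - 113)*(-2*(-3)) = -140*6 = -840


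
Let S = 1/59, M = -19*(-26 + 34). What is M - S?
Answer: -8969/59 ≈ -152.02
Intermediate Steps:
M = -152 (M = -19*8 = -152)
S = 1/59 ≈ 0.016949
M - S = -152 - 1*1/59 = -152 - 1/59 = -8969/59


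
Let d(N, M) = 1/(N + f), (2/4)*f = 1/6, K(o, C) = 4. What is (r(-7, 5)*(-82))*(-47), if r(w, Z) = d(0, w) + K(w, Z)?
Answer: 26978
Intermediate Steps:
f = ⅓ (f = 2/6 = 2*(⅙) = ⅓ ≈ 0.33333)
d(N, M) = 1/(⅓ + N) (d(N, M) = 1/(N + ⅓) = 1/(⅓ + N))
r(w, Z) = 7 (r(w, Z) = 3/(1 + 3*0) + 4 = 3/(1 + 0) + 4 = 3/1 + 4 = 3*1 + 4 = 3 + 4 = 7)
(r(-7, 5)*(-82))*(-47) = (7*(-82))*(-47) = -574*(-47) = 26978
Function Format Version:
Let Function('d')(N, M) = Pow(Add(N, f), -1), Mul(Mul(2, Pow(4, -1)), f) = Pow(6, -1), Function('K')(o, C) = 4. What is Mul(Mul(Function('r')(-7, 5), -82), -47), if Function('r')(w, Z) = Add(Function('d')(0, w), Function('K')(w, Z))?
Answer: 26978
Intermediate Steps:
f = Rational(1, 3) (f = Mul(2, Pow(6, -1)) = Mul(2, Rational(1, 6)) = Rational(1, 3) ≈ 0.33333)
Function('d')(N, M) = Pow(Add(Rational(1, 3), N), -1) (Function('d')(N, M) = Pow(Add(N, Rational(1, 3)), -1) = Pow(Add(Rational(1, 3), N), -1))
Function('r')(w, Z) = 7 (Function('r')(w, Z) = Add(Mul(3, Pow(Add(1, Mul(3, 0)), -1)), 4) = Add(Mul(3, Pow(Add(1, 0), -1)), 4) = Add(Mul(3, Pow(1, -1)), 4) = Add(Mul(3, 1), 4) = Add(3, 4) = 7)
Mul(Mul(Function('r')(-7, 5), -82), -47) = Mul(Mul(7, -82), -47) = Mul(-574, -47) = 26978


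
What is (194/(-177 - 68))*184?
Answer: -35696/245 ≈ -145.70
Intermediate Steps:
(194/(-177 - 68))*184 = (194/(-245))*184 = -1/245*194*184 = -194/245*184 = -35696/245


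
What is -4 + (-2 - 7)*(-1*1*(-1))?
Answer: -13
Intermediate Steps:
-4 + (-2 - 7)*(-1*1*(-1)) = -4 - (-9)*(-1) = -4 - 9*1 = -4 - 9 = -13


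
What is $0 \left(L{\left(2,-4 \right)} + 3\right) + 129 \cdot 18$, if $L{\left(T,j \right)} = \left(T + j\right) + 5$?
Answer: $2322$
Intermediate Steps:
$L{\left(T,j \right)} = 5 + T + j$
$0 \left(L{\left(2,-4 \right)} + 3\right) + 129 \cdot 18 = 0 \left(\left(5 + 2 - 4\right) + 3\right) + 129 \cdot 18 = 0 \left(3 + 3\right) + 2322 = 0 \cdot 6 + 2322 = 0 + 2322 = 2322$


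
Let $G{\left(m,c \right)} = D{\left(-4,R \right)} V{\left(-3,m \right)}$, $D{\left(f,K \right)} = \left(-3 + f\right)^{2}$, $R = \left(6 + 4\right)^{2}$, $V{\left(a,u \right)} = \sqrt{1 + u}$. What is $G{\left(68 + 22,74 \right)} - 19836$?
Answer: $-19836 + 49 \sqrt{91} \approx -19369.0$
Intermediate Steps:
$R = 100$ ($R = 10^{2} = 100$)
$G{\left(m,c \right)} = 49 \sqrt{1 + m}$ ($G{\left(m,c \right)} = \left(-3 - 4\right)^{2} \sqrt{1 + m} = \left(-7\right)^{2} \sqrt{1 + m} = 49 \sqrt{1 + m}$)
$G{\left(68 + 22,74 \right)} - 19836 = 49 \sqrt{1 + \left(68 + 22\right)} - 19836 = 49 \sqrt{1 + 90} - 19836 = 49 \sqrt{91} - 19836 = -19836 + 49 \sqrt{91}$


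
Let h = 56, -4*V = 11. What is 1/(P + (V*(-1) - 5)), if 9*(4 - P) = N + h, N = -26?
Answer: -12/19 ≈ -0.63158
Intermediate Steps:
V = -11/4 (V = -¼*11 = -11/4 ≈ -2.7500)
P = ⅔ (P = 4 - (-26 + 56)/9 = 4 - ⅑*30 = 4 - 10/3 = ⅔ ≈ 0.66667)
1/(P + (V*(-1) - 5)) = 1/(⅔ + (-11/4*(-1) - 5)) = 1/(⅔ + (11/4 - 5)) = 1/(⅔ - 9/4) = 1/(-19/12) = -12/19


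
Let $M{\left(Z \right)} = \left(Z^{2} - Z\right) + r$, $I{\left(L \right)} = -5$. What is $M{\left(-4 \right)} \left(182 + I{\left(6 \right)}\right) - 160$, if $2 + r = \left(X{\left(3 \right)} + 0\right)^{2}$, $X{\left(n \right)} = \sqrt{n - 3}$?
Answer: $3026$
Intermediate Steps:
$X{\left(n \right)} = \sqrt{-3 + n}$
$r = -2$ ($r = -2 + \left(\sqrt{-3 + 3} + 0\right)^{2} = -2 + \left(\sqrt{0} + 0\right)^{2} = -2 + \left(0 + 0\right)^{2} = -2 + 0^{2} = -2 + 0 = -2$)
$M{\left(Z \right)} = -2 + Z^{2} - Z$ ($M{\left(Z \right)} = \left(Z^{2} - Z\right) - 2 = -2 + Z^{2} - Z$)
$M{\left(-4 \right)} \left(182 + I{\left(6 \right)}\right) - 160 = \left(-2 + \left(-4\right)^{2} - -4\right) \left(182 - 5\right) - 160 = \left(-2 + 16 + 4\right) 177 - 160 = 18 \cdot 177 - 160 = 3186 - 160 = 3026$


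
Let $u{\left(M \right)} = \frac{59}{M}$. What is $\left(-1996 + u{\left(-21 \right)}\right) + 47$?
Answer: $- \frac{40988}{21} \approx -1951.8$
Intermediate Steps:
$\left(-1996 + u{\left(-21 \right)}\right) + 47 = \left(-1996 + \frac{59}{-21}\right) + 47 = \left(-1996 + 59 \left(- \frac{1}{21}\right)\right) + 47 = \left(-1996 - \frac{59}{21}\right) + 47 = - \frac{41975}{21} + 47 = - \frac{40988}{21}$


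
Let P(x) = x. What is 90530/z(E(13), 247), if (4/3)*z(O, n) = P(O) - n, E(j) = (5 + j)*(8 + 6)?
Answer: 72424/3 ≈ 24141.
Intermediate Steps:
E(j) = 70 + 14*j (E(j) = (5 + j)*14 = 70 + 14*j)
z(O, n) = -3*n/4 + 3*O/4 (z(O, n) = 3*(O - n)/4 = -3*n/4 + 3*O/4)
90530/z(E(13), 247) = 90530/(-¾*247 + 3*(70 + 14*13)/4) = 90530/(-741/4 + 3*(70 + 182)/4) = 90530/(-741/4 + (¾)*252) = 90530/(-741/4 + 189) = 90530/(15/4) = 90530*(4/15) = 72424/3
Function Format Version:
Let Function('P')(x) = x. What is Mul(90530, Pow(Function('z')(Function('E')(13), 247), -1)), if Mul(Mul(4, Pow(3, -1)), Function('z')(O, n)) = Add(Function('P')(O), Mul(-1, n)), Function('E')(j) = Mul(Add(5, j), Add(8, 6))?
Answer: Rational(72424, 3) ≈ 24141.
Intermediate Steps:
Function('E')(j) = Add(70, Mul(14, j)) (Function('E')(j) = Mul(Add(5, j), 14) = Add(70, Mul(14, j)))
Function('z')(O, n) = Add(Mul(Rational(-3, 4), n), Mul(Rational(3, 4), O)) (Function('z')(O, n) = Mul(Rational(3, 4), Add(O, Mul(-1, n))) = Add(Mul(Rational(-3, 4), n), Mul(Rational(3, 4), O)))
Mul(90530, Pow(Function('z')(Function('E')(13), 247), -1)) = Mul(90530, Pow(Add(Mul(Rational(-3, 4), 247), Mul(Rational(3, 4), Add(70, Mul(14, 13)))), -1)) = Mul(90530, Pow(Add(Rational(-741, 4), Mul(Rational(3, 4), Add(70, 182))), -1)) = Mul(90530, Pow(Add(Rational(-741, 4), Mul(Rational(3, 4), 252)), -1)) = Mul(90530, Pow(Add(Rational(-741, 4), 189), -1)) = Mul(90530, Pow(Rational(15, 4), -1)) = Mul(90530, Rational(4, 15)) = Rational(72424, 3)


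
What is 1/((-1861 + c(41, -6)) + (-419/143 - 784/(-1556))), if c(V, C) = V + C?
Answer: -55627/101709865 ≈ -0.00054692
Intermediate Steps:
c(V, C) = C + V
1/((-1861 + c(41, -6)) + (-419/143 - 784/(-1556))) = 1/((-1861 + (-6 + 41)) + (-419/143 - 784/(-1556))) = 1/((-1861 + 35) + (-419*1/143 - 784*(-1/1556))) = 1/(-1826 + (-419/143 + 196/389)) = 1/(-1826 - 134963/55627) = 1/(-101709865/55627) = -55627/101709865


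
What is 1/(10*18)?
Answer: 1/180 ≈ 0.0055556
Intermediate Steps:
1/(10*18) = 1/180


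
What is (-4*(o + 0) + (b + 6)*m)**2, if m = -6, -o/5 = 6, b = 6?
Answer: 2304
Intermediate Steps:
o = -30 (o = -5*6 = -30)
(-4*(o + 0) + (b + 6)*m)**2 = (-4*(-30 + 0) + (6 + 6)*(-6))**2 = (-4*(-30) + 12*(-6))**2 = (120 - 72)**2 = 48**2 = 2304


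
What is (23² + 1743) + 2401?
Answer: 4673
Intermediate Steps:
(23² + 1743) + 2401 = (529 + 1743) + 2401 = 2272 + 2401 = 4673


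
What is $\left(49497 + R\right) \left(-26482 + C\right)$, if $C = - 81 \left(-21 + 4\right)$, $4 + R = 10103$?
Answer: $-1496157580$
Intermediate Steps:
$R = 10099$ ($R = -4 + 10103 = 10099$)
$C = 1377$ ($C = \left(-81\right) \left(-17\right) = 1377$)
$\left(49497 + R\right) \left(-26482 + C\right) = \left(49497 + 10099\right) \left(-26482 + 1377\right) = 59596 \left(-25105\right) = -1496157580$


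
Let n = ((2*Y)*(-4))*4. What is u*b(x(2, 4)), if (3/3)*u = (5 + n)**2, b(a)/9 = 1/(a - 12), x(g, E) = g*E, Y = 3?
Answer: -74529/4 ≈ -18632.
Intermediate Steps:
x(g, E) = E*g
b(a) = 9/(-12 + a) (b(a) = 9/(a - 12) = 9/(-12 + a))
n = -96 (n = ((2*3)*(-4))*4 = (6*(-4))*4 = -24*4 = -96)
u = 8281 (u = (5 - 96)**2 = (-91)**2 = 8281)
u*b(x(2, 4)) = 8281*(9/(-12 + 4*2)) = 8281*(9/(-12 + 8)) = 8281*(9/(-4)) = 8281*(9*(-1/4)) = 8281*(-9/4) = -74529/4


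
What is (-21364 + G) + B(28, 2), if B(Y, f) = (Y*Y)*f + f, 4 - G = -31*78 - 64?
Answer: -17308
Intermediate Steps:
G = 2486 (G = 4 - (-31*78 - 64) = 4 - (-2418 - 64) = 4 - 1*(-2482) = 4 + 2482 = 2486)
B(Y, f) = f + f*Y² (B(Y, f) = Y²*f + f = f*Y² + f = f + f*Y²)
(-21364 + G) + B(28, 2) = (-21364 + 2486) + 2*(1 + 28²) = -18878 + 2*(1 + 784) = -18878 + 2*785 = -18878 + 1570 = -17308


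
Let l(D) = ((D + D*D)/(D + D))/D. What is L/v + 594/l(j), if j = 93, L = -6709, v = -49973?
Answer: 2760923789/2348731 ≈ 1175.5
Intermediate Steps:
l(D) = (D + D²)/(2*D²) (l(D) = ((D + D²)/((2*D)))/D = ((D + D²)*(1/(2*D)))/D = ((D + D²)/(2*D))/D = (D + D²)/(2*D²))
L/v + 594/l(j) = -6709/(-49973) + 594/(((½)*(1 + 93)/93)) = -6709*(-1/49973) + 594/(((½)*(1/93)*94)) = 6709/49973 + 594/(47/93) = 6709/49973 + 594*(93/47) = 6709/49973 + 55242/47 = 2760923789/2348731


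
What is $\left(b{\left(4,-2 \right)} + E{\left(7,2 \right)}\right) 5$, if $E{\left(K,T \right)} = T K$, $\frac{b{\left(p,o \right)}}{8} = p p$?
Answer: $710$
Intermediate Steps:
$b{\left(p,o \right)} = 8 p^{2}$ ($b{\left(p,o \right)} = 8 p p = 8 p^{2}$)
$E{\left(K,T \right)} = K T$
$\left(b{\left(4,-2 \right)} + E{\left(7,2 \right)}\right) 5 = \left(8 \cdot 4^{2} + 7 \cdot 2\right) 5 = \left(8 \cdot 16 + 14\right) 5 = \left(128 + 14\right) 5 = 142 \cdot 5 = 710$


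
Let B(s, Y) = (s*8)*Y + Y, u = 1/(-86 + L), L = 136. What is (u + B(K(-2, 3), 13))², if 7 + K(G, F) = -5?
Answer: 3812939001/2500 ≈ 1.5252e+6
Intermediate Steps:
K(G, F) = -12 (K(G, F) = -7 - 5 = -12)
u = 1/50 (u = 1/(-86 + 136) = 1/50 ≈ 0.020000)
B(s, Y) = Y + 8*Y*s (B(s, Y) = (8*s)*Y + Y = 8*Y*s + Y = Y + 8*Y*s)
(u + B(K(-2, 3), 13))² = (1/50 + 13*(1 + 8*(-12)))² = (1/50 + 13*(1 - 96))² = (1/50 + 13*(-95))² = (1/50 - 1235)² = (-61749/50)² = 3812939001/2500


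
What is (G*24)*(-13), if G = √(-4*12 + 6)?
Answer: -312*I*√42 ≈ -2022.0*I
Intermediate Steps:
G = I*√42 (G = √(-48 + 6) = √(-42) = I*√42 ≈ 6.4807*I)
(G*24)*(-13) = ((I*√42)*24)*(-13) = (24*I*√42)*(-13) = -312*I*√42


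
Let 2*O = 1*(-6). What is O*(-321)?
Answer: 963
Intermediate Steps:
O = -3 (O = (1*(-6))/2 = (½)*(-6) = -3)
O*(-321) = -3*(-321) = 963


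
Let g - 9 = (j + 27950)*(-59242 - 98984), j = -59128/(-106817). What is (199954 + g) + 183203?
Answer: -472357711588206/106817 ≈ -4.4221e+9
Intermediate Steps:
j = 59128/106817 (j = -59128*(-1/106817) = 59128/106817 ≈ 0.55354)
g = -472398639269475/106817 (g = 9 + (59128/106817 + 27950)*(-59242 - 98984) = 9 + (2985594278/106817)*(-158226) = 9 - 472398640230828/106817 = -472398639269475/106817 ≈ -4.4225e+9)
(199954 + g) + 183203 = (199954 - 472398639269475/106817) + 183203 = -472377280783057/106817 + 183203 = -472357711588206/106817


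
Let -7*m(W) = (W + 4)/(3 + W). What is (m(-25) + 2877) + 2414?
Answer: 116399/22 ≈ 5290.9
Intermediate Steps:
m(W) = -(4 + W)/(7*(3 + W)) (m(W) = -(W + 4)/(7*(3 + W)) = -(4 + W)/(7*(3 + W)))
(m(-25) + 2877) + 2414 = ((-4 - 1*(-25))/(7*(3 - 25)) + 2877) + 2414 = ((⅐)*(-4 + 25)/(-22) + 2877) + 2414 = ((⅐)*(-1/22)*21 + 2877) + 2414 = (-3/22 + 2877) + 2414 = 63291/22 + 2414 = 116399/22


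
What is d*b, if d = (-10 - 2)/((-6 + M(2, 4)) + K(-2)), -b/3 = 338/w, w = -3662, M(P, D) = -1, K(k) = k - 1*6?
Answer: 2028/9155 ≈ 0.22152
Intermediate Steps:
K(k) = -6 + k (K(k) = k - 6 = -6 + k)
b = 507/1831 (b = -1014/(-3662) = -1014*(-1)/3662 = -3*(-169/1831) = 507/1831 ≈ 0.27690)
d = 4/5 (d = (-10 - 2)/((-6 - 1) + (-6 - 2)) = -12/(-7 - 8) = -12/(-15) = -12*(-1/15) = 4/5 ≈ 0.80000)
d*b = (4/5)*(507/1831) = 2028/9155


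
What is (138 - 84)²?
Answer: 2916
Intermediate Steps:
(138 - 84)² = 54² = 2916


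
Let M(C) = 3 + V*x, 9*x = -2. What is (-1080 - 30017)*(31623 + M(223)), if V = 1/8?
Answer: -35405022895/36 ≈ -9.8347e+8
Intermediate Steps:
x = -2/9 (x = (⅑)*(-2) = -2/9 ≈ -0.22222)
V = ⅛ ≈ 0.12500
M(C) = 107/36 (M(C) = 3 + (⅛)*(-2/9) = 3 - 1/36 = 107/36)
(-1080 - 30017)*(31623 + M(223)) = (-1080 - 30017)*(31623 + 107/36) = -31097*1138535/36 = -35405022895/36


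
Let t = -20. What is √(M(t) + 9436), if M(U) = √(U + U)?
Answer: √(9436 + 2*I*√10) ≈ 97.139 + 0.0326*I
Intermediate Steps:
M(U) = √2*√U (M(U) = √(2*U) = √2*√U)
√(M(t) + 9436) = √(√2*√(-20) + 9436) = √(√2*(2*I*√5) + 9436) = √(2*I*√10 + 9436) = √(9436 + 2*I*√10)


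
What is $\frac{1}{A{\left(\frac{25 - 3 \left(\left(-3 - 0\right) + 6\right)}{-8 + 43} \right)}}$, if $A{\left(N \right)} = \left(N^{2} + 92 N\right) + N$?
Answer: $\frac{1225}{52336} \approx 0.023406$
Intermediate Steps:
$A{\left(N \right)} = N^{2} + 93 N$
$\frac{1}{A{\left(\frac{25 - 3 \left(\left(-3 - 0\right) + 6\right)}{-8 + 43} \right)}} = \frac{1}{\frac{25 - 3 \left(\left(-3 - 0\right) + 6\right)}{-8 + 43} \left(93 + \frac{25 - 3 \left(\left(-3 - 0\right) + 6\right)}{-8 + 43}\right)} = \frac{1}{\frac{25 - 3 \left(\left(-3 + 0\right) + 6\right)}{35} \left(93 + \frac{25 - 3 \left(\left(-3 + 0\right) + 6\right)}{35}\right)} = \frac{1}{\left(25 - 3 \left(-3 + 6\right)\right) \frac{1}{35} \left(93 + \left(25 - 3 \left(-3 + 6\right)\right) \frac{1}{35}\right)} = \frac{1}{\left(25 - 9\right) \frac{1}{35} \left(93 + \left(25 - 9\right) \frac{1}{35}\right)} = \frac{1}{16 \cdot \frac{1}{35} \left(93 + 16 \cdot \frac{1}{35}\right)} = \frac{1}{\frac{16}{35} \left(93 + \frac{16}{35}\right)} = \frac{1}{\frac{16}{35} \cdot \frac{3271}{35}} = \frac{1}{\frac{52336}{1225}} = \frac{1225}{52336}$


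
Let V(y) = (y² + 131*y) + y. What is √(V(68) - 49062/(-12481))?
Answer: √2119157252422/12481 ≈ 116.64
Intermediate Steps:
V(y) = y² + 132*y
√(V(68) - 49062/(-12481)) = √(68*(132 + 68) - 49062/(-12481)) = √(68*200 - 49062*(-1/12481)) = √(13600 + 49062/12481) = √(169790662/12481) = √2119157252422/12481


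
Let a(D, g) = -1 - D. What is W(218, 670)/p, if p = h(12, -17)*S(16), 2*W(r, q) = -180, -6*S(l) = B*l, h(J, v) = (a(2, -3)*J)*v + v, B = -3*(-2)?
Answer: 9/952 ≈ 0.0094538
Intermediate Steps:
B = 6
h(J, v) = v - 3*J*v (h(J, v) = ((-1 - 1*2)*J)*v + v = ((-1 - 2)*J)*v + v = (-3*J)*v + v = -3*J*v + v = v - 3*J*v)
S(l) = -l
W(r, q) = -90 (W(r, q) = (½)*(-180) = -90)
p = -9520 (p = (-17*(1 - 3*12))*(-1*16) = -17*(1 - 36)*(-16) = -17*(-35)*(-16) = 595*(-16) = -9520)
W(218, 670)/p = -90/(-9520) = -90*(-1/9520) = 9/952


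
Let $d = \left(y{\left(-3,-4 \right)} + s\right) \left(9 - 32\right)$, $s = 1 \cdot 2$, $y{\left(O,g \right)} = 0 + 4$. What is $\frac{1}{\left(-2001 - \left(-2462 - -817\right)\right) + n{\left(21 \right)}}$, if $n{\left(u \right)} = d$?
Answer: $- \frac{1}{494} \approx -0.0020243$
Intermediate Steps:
$y{\left(O,g \right)} = 4$
$s = 2$
$d = -138$ ($d = \left(4 + 2\right) \left(9 - 32\right) = 6 \left(-23\right) = -138$)
$n{\left(u \right)} = -138$
$\frac{1}{\left(-2001 - \left(-2462 - -817\right)\right) + n{\left(21 \right)}} = \frac{1}{\left(-2001 - \left(-2462 - -817\right)\right) - 138} = \frac{1}{\left(-2001 - \left(-2462 + 817\right)\right) - 138} = \frac{1}{\left(-2001 - -1645\right) - 138} = \frac{1}{\left(-2001 + 1645\right) - 138} = \frac{1}{-356 - 138} = \frac{1}{-494} = - \frac{1}{494}$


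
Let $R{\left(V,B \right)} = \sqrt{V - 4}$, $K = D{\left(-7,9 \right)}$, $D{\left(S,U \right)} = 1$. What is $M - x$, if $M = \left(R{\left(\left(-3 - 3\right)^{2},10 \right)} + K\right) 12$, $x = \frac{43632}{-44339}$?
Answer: $\frac{5700}{439} + 48 \sqrt{2} \approx 80.866$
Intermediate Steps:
$K = 1$
$x = - \frac{432}{439}$ ($x = 43632 \left(- \frac{1}{44339}\right) = - \frac{432}{439} \approx -0.98405$)
$R{\left(V,B \right)} = \sqrt{-4 + V}$
$M = 12 + 48 \sqrt{2}$ ($M = \left(\sqrt{-4 + \left(-3 - 3\right)^{2}} + 1\right) 12 = \left(\sqrt{-4 + \left(-6\right)^{2}} + 1\right) 12 = \left(\sqrt{-4 + 36} + 1\right) 12 = \left(\sqrt{32} + 1\right) 12 = \left(4 \sqrt{2} + 1\right) 12 = \left(1 + 4 \sqrt{2}\right) 12 = 12 + 48 \sqrt{2} \approx 79.882$)
$M - x = \left(12 + 48 \sqrt{2}\right) - - \frac{432}{439} = \left(12 + 48 \sqrt{2}\right) + \frac{432}{439} = \frac{5700}{439} + 48 \sqrt{2}$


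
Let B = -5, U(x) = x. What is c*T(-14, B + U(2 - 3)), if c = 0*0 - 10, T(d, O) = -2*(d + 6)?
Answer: -160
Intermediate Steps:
T(d, O) = -12 - 2*d (T(d, O) = -2*(6 + d) = -12 - 2*d)
c = -10 (c = 0 - 10 = -10)
c*T(-14, B + U(2 - 3)) = -10*(-12 - 2*(-14)) = -10*(-12 + 28) = -10*16 = -160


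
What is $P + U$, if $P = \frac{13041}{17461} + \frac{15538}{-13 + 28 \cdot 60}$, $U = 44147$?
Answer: $\frac{1285301276954}{29107487} \approx 44157.0$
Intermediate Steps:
$P = \frac{293048365}{29107487}$ ($P = 13041 \cdot \frac{1}{17461} + \frac{15538}{-13 + 1680} = \frac{13041}{17461} + \frac{15538}{1667} = \frac{293048365}{29107487} \approx 10.068$)
$P + U = \frac{293048365}{29107487} + 44147 = \frac{1285301276954}{29107487}$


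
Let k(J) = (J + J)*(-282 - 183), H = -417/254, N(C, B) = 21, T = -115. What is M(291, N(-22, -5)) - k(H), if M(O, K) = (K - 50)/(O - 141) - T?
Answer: -26898683/19050 ≈ -1412.0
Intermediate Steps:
M(O, K) = 115 + (-50 + K)/(-141 + O) (M(O, K) = (K - 50)/(O - 141) - 1*(-115) = (-50 + K)/(-141 + O) + 115 = 115 + (-50 + K)/(-141 + O))
H = -417/254 (H = -417*1/254 = -417/254 ≈ -1.6417)
k(J) = -930*J (k(J) = (2*J)*(-465) = -930*J)
M(291, N(-22, -5)) - k(H) = (-16265 + 21 + 115*291)/(-141 + 291) - (-930)*(-417)/254 = (-16265 + 21 + 33465)/150 - 1*193905/127 = (1/150)*17221 - 193905/127 = 17221/150 - 193905/127 = -26898683/19050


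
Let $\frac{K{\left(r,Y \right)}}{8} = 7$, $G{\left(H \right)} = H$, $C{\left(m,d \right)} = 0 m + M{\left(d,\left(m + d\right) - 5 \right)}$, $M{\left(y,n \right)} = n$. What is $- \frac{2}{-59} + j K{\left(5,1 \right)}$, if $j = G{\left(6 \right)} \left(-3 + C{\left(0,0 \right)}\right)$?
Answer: $- \frac{158590}{59} \approx -2688.0$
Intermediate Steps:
$C{\left(m,d \right)} = -5 + d + m$ ($C{\left(m,d \right)} = 0 m - \left(5 - d - m\right) = 0 - \left(5 - d - m\right) = 0 + \left(-5 + d + m\right) = -5 + d + m$)
$j = -48$ ($j = 6 \left(-3 + \left(-5 + 0 + 0\right)\right) = 6 \left(-3 - 5\right) = 6 \left(-8\right) = -48$)
$K{\left(r,Y \right)} = 56$ ($K{\left(r,Y \right)} = 8 \cdot 7 = 56$)
$- \frac{2}{-59} + j K{\left(5,1 \right)} = - \frac{2}{-59} - 2688 = \left(-2\right) \left(- \frac{1}{59}\right) - 2688 = \frac{2}{59} - 2688 = - \frac{158590}{59}$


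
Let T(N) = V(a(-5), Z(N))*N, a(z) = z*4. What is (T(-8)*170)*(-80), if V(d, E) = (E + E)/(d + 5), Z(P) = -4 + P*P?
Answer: -870400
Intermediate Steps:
Z(P) = -4 + P²
a(z) = 4*z
V(d, E) = 2*E/(5 + d) (V(d, E) = (2*E)/(5 + d) = 2*E/(5 + d))
T(N) = N*(8/15 - 2*N²/15) (T(N) = (2*(-4 + N²)/(5 + 4*(-5)))*N = (2*(-4 + N²)/(5 - 20))*N = (2*(-4 + N²)/(-15))*N = (2*(-4 + N²)*(-1/15))*N = (8/15 - 2*N²/15)*N = N*(8/15 - 2*N²/15))
(T(-8)*170)*(-80) = (((2/15)*(-8)*(4 - 1*(-8)²))*170)*(-80) = (((2/15)*(-8)*(4 - 1*64))*170)*(-80) = (((2/15)*(-8)*(4 - 64))*170)*(-80) = (((2/15)*(-8)*(-60))*170)*(-80) = (64*170)*(-80) = 10880*(-80) = -870400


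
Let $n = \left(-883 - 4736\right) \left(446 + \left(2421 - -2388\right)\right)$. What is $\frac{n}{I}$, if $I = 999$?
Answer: $- \frac{9842615}{333} \approx -29557.0$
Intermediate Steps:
$n = -29527845$ ($n = - 5619 \left(446 + \left(2421 + 2388\right)\right) = - 5619 \left(446 + 4809\right) = \left(-5619\right) 5255 = -29527845$)
$\frac{n}{I} = - \frac{29527845}{999} = \left(-29527845\right) \frac{1}{999} = - \frac{9842615}{333}$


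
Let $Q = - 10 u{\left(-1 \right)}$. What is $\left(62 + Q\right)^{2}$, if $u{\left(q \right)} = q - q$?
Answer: $3844$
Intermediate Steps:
$u{\left(q \right)} = 0$
$Q = 0$ ($Q = \left(-10\right) 0 = 0$)
$\left(62 + Q\right)^{2} = \left(62 + 0\right)^{2} = 62^{2} = 3844$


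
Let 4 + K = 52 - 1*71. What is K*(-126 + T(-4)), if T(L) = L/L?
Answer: 2875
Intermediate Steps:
K = -23 (K = -4 + (52 - 1*71) = -4 + (52 - 71) = -4 - 19 = -23)
T(L) = 1
K*(-126 + T(-4)) = -23*(-126 + 1) = -23*(-125) = 2875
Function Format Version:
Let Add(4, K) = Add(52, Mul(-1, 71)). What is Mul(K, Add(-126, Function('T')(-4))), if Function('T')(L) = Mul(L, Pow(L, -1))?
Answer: 2875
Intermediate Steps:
K = -23 (K = Add(-4, Add(52, Mul(-1, 71))) = Add(-4, Add(52, -71)) = Add(-4, -19) = -23)
Function('T')(L) = 1
Mul(K, Add(-126, Function('T')(-4))) = Mul(-23, Add(-126, 1)) = Mul(-23, -125) = 2875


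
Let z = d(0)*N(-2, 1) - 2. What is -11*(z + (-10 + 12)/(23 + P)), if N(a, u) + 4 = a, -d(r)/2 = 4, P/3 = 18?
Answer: -3544/7 ≈ -506.29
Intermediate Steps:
P = 54 (P = 3*18 = 54)
d(r) = -8 (d(r) = -2*4 = -8)
N(a, u) = -4 + a
z = 46 (z = -8*(-4 - 2) - 2 = -8*(-6) - 2 = 48 - 2 = 46)
-11*(z + (-10 + 12)/(23 + P)) = -11*(46 + (-10 + 12)/(23 + 54)) = -11*(46 + 2/77) = -11*3544/77 = -3544/7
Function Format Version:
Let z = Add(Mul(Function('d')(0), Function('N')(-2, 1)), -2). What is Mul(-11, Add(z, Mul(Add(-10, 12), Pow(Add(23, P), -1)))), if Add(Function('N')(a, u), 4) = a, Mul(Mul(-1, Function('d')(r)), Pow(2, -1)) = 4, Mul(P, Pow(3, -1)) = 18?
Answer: Rational(-3544, 7) ≈ -506.29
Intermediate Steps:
P = 54 (P = Mul(3, 18) = 54)
Function('d')(r) = -8 (Function('d')(r) = Mul(-2, 4) = -8)
Function('N')(a, u) = Add(-4, a)
z = 46 (z = Add(Mul(-8, Add(-4, -2)), -2) = Add(Mul(-8, -6), -2) = Add(48, -2) = 46)
Mul(-11, Add(z, Mul(Add(-10, 12), Pow(Add(23, P), -1)))) = Mul(-11, Add(46, Mul(Add(-10, 12), Pow(Add(23, 54), -1)))) = Mul(-11, Add(46, Mul(2, Pow(77, -1)))) = Mul(-11, Add(46, Mul(2, Rational(1, 77)))) = Mul(-11, Add(46, Rational(2, 77))) = Mul(-11, Rational(3544, 77)) = Rational(-3544, 7)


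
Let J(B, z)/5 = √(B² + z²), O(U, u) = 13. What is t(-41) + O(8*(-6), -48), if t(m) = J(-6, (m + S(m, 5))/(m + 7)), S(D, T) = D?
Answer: 13 + 5*√12085/17 ≈ 45.333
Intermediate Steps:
J(B, z) = 5*√(B² + z²)
t(m) = 5*√(36 + 4*m²/(7 + m)²) (t(m) = 5*√((-6)² + ((m + m)/(m + 7))²) = 5*√(36 + ((2*m)/(7 + m))²) = 5*√(36 + (2*m/(7 + m))²) = 5*√(36 + 4*m²/(7 + m)²))
t(-41) + O(8*(-6), -48) = 10*√(9 + (-41)²/(7 - 41)²) + 13 = 10*√(9 + 1681/(-34)²) + 13 = 10*√(9 + 1681*(1/1156)) + 13 = 10*√(9 + 1681/1156) + 13 = 10*√(12085/1156) + 13 = 10*(√12085/34) + 13 = 5*√12085/17 + 13 = 13 + 5*√12085/17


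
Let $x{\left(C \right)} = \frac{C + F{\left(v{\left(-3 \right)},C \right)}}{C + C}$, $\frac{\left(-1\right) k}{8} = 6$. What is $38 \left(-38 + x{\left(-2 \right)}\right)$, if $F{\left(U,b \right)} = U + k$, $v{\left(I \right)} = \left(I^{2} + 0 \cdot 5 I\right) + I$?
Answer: $-1026$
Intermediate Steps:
$k = -48$ ($k = \left(-8\right) 6 = -48$)
$v{\left(I \right)} = I + I^{2}$ ($v{\left(I \right)} = \left(I^{2} + 0 I\right) + I = \left(I^{2} + 0\right) + I = I^{2} + I = I + I^{2}$)
$F{\left(U,b \right)} = -48 + U$ ($F{\left(U,b \right)} = U - 48 = -48 + U$)
$x{\left(C \right)} = \frac{-42 + C}{2 C}$ ($x{\left(C \right)} = \frac{C - \left(48 + 3 \left(1 - 3\right)\right)}{C + C} = \frac{C - 42}{2 C} = \left(C + \left(-48 + 6\right)\right) \frac{1}{2 C} = \left(C - 42\right) \frac{1}{2 C} = \left(-42 + C\right) \frac{1}{2 C} = \frac{-42 + C}{2 C}$)
$38 \left(-38 + x{\left(-2 \right)}\right) = 38 \left(-38 + \frac{-42 - 2}{2 \left(-2\right)}\right) = 38 \left(-38 + \frac{1}{2} \left(- \frac{1}{2}\right) \left(-44\right)\right) = 38 \left(-38 + 11\right) = 38 \left(-27\right) = -1026$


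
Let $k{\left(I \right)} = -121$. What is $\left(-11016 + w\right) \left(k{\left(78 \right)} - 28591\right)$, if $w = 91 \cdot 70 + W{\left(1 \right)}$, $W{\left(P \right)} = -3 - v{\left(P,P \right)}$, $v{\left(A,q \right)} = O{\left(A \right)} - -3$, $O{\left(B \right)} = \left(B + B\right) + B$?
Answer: $133654360$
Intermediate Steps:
$O{\left(B \right)} = 3 B$ ($O{\left(B \right)} = 2 B + B = 3 B$)
$v{\left(A,q \right)} = 3 + 3 A$ ($v{\left(A,q \right)} = 3 A - -3 = 3 A + 3 = 3 + 3 A$)
$W{\left(P \right)} = -6 - 3 P$ ($W{\left(P \right)} = -3 - \left(3 + 3 P\right) = -6 - 3 P$)
$w = 6361$ ($w = 91 \cdot 70 - 9 = 6370 - 9 = 6361$)
$\left(-11016 + w\right) \left(k{\left(78 \right)} - 28591\right) = \left(-11016 + 6361\right) \left(-121 - 28591\right) = \left(-4655\right) \left(-28712\right) = 133654360$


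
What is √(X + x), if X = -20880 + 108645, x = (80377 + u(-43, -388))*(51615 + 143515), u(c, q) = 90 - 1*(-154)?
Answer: √15731663495 ≈ 1.2543e+5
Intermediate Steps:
u(c, q) = 244 (u(c, q) = 90 + 154 = 244)
x = 15731575730 (x = (80377 + 244)*(51615 + 143515) = 80621*195130 = 15731575730)
X = 87765
√(X + x) = √(87765 + 15731575730) = √15731663495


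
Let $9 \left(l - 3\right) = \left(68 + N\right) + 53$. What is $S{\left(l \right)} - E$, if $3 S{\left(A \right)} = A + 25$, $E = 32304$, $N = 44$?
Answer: $- \frac{290597}{9} \approx -32289.0$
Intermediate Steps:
$l = \frac{64}{3}$ ($l = 3 + \frac{\left(68 + 44\right) + 53}{9} = 3 + \frac{112 + 53}{9} = 3 + \frac{1}{9} \cdot 165 = 3 + \frac{55}{3} = \frac{64}{3} \approx 21.333$)
$S{\left(A \right)} = \frac{25}{3} + \frac{A}{3}$ ($S{\left(A \right)} = \frac{A + 25}{3} = \frac{25 + A}{3} = \frac{25}{3} + \frac{A}{3}$)
$S{\left(l \right)} - E = \left(\frac{25}{3} + \frac{1}{3} \cdot \frac{64}{3}\right) - 32304 = \left(\frac{25}{3} + \frac{64}{9}\right) - 32304 = \frac{139}{9} - 32304 = - \frac{290597}{9}$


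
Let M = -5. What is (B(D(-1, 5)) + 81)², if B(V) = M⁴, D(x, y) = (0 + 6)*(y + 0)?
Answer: 498436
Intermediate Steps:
D(x, y) = 6*y
B(V) = 625 (B(V) = (-5)⁴ = 625)
(B(D(-1, 5)) + 81)² = (625 + 81)² = 706² = 498436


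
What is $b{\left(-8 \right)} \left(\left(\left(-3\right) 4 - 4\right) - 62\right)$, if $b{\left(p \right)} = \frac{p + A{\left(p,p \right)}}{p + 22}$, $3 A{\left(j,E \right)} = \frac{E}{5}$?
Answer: $\frac{1664}{35} \approx 47.543$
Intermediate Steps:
$A{\left(j,E \right)} = \frac{E}{15}$ ($A{\left(j,E \right)} = \frac{E \frac{1}{5}}{3} = \frac{\frac{1}{5} E}{3} = \frac{E}{15}$)
$b{\left(p \right)} = \frac{16 p}{15 \left(22 + p\right)}$ ($b{\left(p \right)} = \frac{p + \frac{p}{15}}{p + 22} = \frac{\frac{16}{15} p}{22 + p} = \frac{16 p}{15 \left(22 + p\right)}$)
$b{\left(-8 \right)} \left(\left(\left(-3\right) 4 - 4\right) - 62\right) = \frac{16}{15} \left(-8\right) \frac{1}{22 - 8} \left(\left(\left(-3\right) 4 - 4\right) - 62\right) = \frac{16}{15} \left(-8\right) \frac{1}{14} \left(\left(-12 - 4\right) - 62\right) = \frac{16}{15} \left(-8\right) \frac{1}{14} \left(-16 - 62\right) = \left(- \frac{64}{105}\right) \left(-78\right) = \frac{1664}{35}$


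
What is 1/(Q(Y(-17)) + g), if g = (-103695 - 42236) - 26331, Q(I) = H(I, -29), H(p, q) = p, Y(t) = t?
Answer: -1/172279 ≈ -5.8045e-6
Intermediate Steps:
Q(I) = I
g = -172262 (g = -145931 - 26331 = -172262)
1/(Q(Y(-17)) + g) = 1/(-17 - 172262) = 1/(-172279) = -1/172279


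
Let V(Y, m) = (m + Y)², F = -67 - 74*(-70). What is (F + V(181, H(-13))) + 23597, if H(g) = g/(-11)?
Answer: 7489926/121 ≈ 61900.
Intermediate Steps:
F = 5113 (F = -67 + 5180 = 5113)
H(g) = -g/11 (H(g) = g*(-1/11) = -g/11)
V(Y, m) = (Y + m)²
(F + V(181, H(-13))) + 23597 = (5113 + (181 - 1/11*(-13))²) + 23597 = (5113 + (181 + 13/11)²) + 23597 = (5113 + (2004/11)²) + 23597 = (5113 + 4016016/121) + 23597 = 4634689/121 + 23597 = 7489926/121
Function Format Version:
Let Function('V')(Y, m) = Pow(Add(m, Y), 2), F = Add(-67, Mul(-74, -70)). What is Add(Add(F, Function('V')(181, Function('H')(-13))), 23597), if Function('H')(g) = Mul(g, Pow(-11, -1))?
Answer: Rational(7489926, 121) ≈ 61900.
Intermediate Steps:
F = 5113 (F = Add(-67, 5180) = 5113)
Function('H')(g) = Mul(Rational(-1, 11), g) (Function('H')(g) = Mul(g, Rational(-1, 11)) = Mul(Rational(-1, 11), g))
Function('V')(Y, m) = Pow(Add(Y, m), 2)
Add(Add(F, Function('V')(181, Function('H')(-13))), 23597) = Add(Add(5113, Pow(Add(181, Mul(Rational(-1, 11), -13)), 2)), 23597) = Add(Add(5113, Pow(Add(181, Rational(13, 11)), 2)), 23597) = Add(Add(5113, Pow(Rational(2004, 11), 2)), 23597) = Add(Add(5113, Rational(4016016, 121)), 23597) = Add(Rational(4634689, 121), 23597) = Rational(7489926, 121)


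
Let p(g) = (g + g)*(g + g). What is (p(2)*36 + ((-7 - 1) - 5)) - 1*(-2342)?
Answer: 2905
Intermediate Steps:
p(g) = 4*g**2 (p(g) = (2*g)*(2*g) = 4*g**2)
(p(2)*36 + ((-7 - 1) - 5)) - 1*(-2342) = ((4*2**2)*36 + ((-7 - 1) - 5)) - 1*(-2342) = ((4*4)*36 + (-8 - 5)) + 2342 = (16*36 - 13) + 2342 = (576 - 13) + 2342 = 563 + 2342 = 2905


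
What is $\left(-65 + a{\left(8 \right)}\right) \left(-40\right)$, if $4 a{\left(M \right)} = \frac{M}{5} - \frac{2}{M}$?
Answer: $\frac{5173}{2} \approx 2586.5$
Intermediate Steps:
$a{\left(M \right)} = - \frac{1}{2 M} + \frac{M}{20}$ ($a{\left(M \right)} = \frac{\frac{M}{5} - \frac{2}{M}}{4} = \frac{- \frac{2}{M} + \frac{M}{5}}{4} = - \frac{1}{2 M} + \frac{M}{20}$)
$\left(-65 + a{\left(8 \right)}\right) \left(-40\right) = \left(-65 + \frac{-10 + 8^{2}}{20 \cdot 8}\right) \left(-40\right) = \left(-65 + \frac{1}{20} \cdot \frac{1}{8} \left(-10 + 64\right)\right) \left(-40\right) = \left(-65 + \frac{1}{20} \cdot \frac{1}{8} \cdot 54\right) \left(-40\right) = \left(-65 + \frac{27}{80}\right) \left(-40\right) = \left(- \frac{5173}{80}\right) \left(-40\right) = \frac{5173}{2}$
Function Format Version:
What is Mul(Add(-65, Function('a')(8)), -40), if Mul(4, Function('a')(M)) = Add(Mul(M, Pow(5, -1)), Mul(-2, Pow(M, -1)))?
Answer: Rational(5173, 2) ≈ 2586.5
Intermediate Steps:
Function('a')(M) = Add(Mul(Rational(-1, 2), Pow(M, -1)), Mul(Rational(1, 20), M)) (Function('a')(M) = Mul(Rational(1, 4), Add(Mul(M, Pow(5, -1)), Mul(-2, Pow(M, -1)))) = Mul(Rational(1, 4), Add(Mul(M, Rational(1, 5)), Mul(-2, Pow(M, -1)))) = Mul(Rational(1, 4), Add(Mul(Rational(1, 5), M), Mul(-2, Pow(M, -1)))) = Mul(Rational(1, 4), Add(Mul(-2, Pow(M, -1)), Mul(Rational(1, 5), M))) = Add(Mul(Rational(-1, 2), Pow(M, -1)), Mul(Rational(1, 20), M)))
Mul(Add(-65, Function('a')(8)), -40) = Mul(Add(-65, Mul(Rational(1, 20), Pow(8, -1), Add(-10, Pow(8, 2)))), -40) = Mul(Add(-65, Mul(Rational(1, 20), Rational(1, 8), Add(-10, 64))), -40) = Mul(Add(-65, Mul(Rational(1, 20), Rational(1, 8), 54)), -40) = Mul(Add(-65, Rational(27, 80)), -40) = Mul(Rational(-5173, 80), -40) = Rational(5173, 2)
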